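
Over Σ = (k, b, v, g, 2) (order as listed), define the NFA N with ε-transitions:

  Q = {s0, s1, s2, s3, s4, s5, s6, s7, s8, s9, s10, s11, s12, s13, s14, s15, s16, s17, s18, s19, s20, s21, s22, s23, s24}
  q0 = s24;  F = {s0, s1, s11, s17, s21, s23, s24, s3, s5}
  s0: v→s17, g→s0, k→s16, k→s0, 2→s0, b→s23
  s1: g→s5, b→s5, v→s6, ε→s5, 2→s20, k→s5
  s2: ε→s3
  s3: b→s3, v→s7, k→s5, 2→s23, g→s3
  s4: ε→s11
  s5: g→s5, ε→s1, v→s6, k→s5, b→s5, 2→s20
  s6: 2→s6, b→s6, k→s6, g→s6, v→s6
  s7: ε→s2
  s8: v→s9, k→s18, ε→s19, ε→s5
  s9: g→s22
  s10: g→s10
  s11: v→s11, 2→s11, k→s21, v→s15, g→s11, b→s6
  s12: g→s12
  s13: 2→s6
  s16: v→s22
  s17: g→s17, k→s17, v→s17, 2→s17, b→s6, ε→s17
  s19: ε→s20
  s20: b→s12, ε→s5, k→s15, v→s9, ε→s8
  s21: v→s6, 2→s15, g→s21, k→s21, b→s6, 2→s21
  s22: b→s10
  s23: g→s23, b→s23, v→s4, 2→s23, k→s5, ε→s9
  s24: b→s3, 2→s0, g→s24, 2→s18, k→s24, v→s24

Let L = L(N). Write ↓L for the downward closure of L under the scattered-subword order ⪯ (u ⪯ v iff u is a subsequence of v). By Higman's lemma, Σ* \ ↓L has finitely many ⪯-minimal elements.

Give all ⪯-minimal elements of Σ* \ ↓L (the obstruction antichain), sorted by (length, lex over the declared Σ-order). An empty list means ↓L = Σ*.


|Q|=25, |F|=9, |δ|=77 (12 ε).
min D↑ (9 st, q0=0, F={6}): 0:k→0,b→1,v→0,g→0,2→2 1:k→3,b→1,v→1,g→1,2→4 2:k→2,b→4,v→5,g→2,2→2 3:k→3,b→3,v→6,g→3,2→3 4:k→3,b→4,v→7,g→4,2→4 5:k→5,b→6,v→5,g→5,2→5 6:k→6,b→6,v→6,g→6,2→6 7:k→8,b→6,v→7,g→7,2→7 8:k→8,b→6,v→6,g→8,2→8 (ε-aug+det+¬).
'bkv': |S_i|=[23, 19, 13, 4] end={s10,s22,s6,s9} rej; 3/3 del acc.
'2vb': |S_i|=[23, 19, 9, 2] end={s10,s6} rej; 3/3 del acc.
2 obstructions.

A = [bkv, 2vb].


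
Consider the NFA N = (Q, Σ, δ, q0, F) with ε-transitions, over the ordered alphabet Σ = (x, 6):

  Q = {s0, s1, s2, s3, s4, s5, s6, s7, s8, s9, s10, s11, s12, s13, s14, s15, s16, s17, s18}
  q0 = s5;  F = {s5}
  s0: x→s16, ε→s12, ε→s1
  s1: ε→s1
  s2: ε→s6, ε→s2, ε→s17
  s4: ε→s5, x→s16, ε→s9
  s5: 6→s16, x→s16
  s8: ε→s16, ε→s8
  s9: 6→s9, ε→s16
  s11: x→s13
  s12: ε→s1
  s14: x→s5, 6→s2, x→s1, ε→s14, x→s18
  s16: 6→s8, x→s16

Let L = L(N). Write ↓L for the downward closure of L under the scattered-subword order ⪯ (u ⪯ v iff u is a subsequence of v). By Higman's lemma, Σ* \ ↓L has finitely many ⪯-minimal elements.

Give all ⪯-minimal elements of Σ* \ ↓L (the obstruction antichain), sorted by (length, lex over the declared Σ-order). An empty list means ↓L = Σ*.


min(Σ*\↓L) = [x, 6].

|Q|=19, |F|=1, |δ|=25 (13 ε).
min D↑ (2 st, q0=0, F={1}): 0:x→1,6→1 1:x→1,6→1 (ε-aug+det+¬).
'x': |S_i|=[3, 2] end={s16,s8} — reject; 1/1 del acc.
'6': N↓-sim [3, 2] end={s16,s8} — reject; 1/1 single-dels accept.
2 words, ⪯-incomp.


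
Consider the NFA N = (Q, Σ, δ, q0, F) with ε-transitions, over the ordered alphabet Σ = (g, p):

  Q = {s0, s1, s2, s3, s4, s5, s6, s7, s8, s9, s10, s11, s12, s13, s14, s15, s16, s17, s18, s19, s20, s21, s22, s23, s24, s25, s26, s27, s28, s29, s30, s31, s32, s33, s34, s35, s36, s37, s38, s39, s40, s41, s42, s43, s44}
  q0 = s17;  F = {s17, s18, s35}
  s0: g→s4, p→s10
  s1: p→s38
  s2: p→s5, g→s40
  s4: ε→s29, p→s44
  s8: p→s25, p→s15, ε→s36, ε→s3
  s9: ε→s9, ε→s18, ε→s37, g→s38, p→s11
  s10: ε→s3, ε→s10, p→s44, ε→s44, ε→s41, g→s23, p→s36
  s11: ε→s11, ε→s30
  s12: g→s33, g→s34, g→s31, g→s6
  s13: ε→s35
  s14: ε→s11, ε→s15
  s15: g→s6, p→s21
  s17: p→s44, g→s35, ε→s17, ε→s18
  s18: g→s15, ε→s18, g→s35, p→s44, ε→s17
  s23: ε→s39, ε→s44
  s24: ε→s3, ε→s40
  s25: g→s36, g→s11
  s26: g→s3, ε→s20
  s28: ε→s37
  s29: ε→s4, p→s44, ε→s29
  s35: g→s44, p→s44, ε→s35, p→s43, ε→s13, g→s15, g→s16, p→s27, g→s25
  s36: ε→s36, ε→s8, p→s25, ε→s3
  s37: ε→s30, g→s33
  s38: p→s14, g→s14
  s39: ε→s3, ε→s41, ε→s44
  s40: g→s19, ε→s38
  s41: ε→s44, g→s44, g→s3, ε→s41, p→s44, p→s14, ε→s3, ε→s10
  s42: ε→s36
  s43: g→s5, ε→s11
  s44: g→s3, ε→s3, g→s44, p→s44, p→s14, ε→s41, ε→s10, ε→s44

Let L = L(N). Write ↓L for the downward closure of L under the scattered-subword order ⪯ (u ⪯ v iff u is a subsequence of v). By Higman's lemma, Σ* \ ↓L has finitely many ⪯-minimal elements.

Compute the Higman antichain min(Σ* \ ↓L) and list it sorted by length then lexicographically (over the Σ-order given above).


|Q|=45, |F|=3, |δ|=96 (47 ε).
min D↑ (3 st, q0=0, F={2}): 0:g→1,p→2 1:g→2,p→2 2:g→2,p→2 (ε-aug+det+¬).
'p': |S_i|=[23, 18] end={s10,s11,s14,s15,s21,s23,s25,s27,s3,s30,s36,s39,…} rej; 1/1 single-dels accept.
'gg': |S_i|=[23, 21, 17] end={s10,s11,s14,s15,s16,s21,s23,s25,s3,s30,s36,s39,…} rej; 2/2 deletions ∈↓L.
2 obstructions.

Antichain: [p, gg].


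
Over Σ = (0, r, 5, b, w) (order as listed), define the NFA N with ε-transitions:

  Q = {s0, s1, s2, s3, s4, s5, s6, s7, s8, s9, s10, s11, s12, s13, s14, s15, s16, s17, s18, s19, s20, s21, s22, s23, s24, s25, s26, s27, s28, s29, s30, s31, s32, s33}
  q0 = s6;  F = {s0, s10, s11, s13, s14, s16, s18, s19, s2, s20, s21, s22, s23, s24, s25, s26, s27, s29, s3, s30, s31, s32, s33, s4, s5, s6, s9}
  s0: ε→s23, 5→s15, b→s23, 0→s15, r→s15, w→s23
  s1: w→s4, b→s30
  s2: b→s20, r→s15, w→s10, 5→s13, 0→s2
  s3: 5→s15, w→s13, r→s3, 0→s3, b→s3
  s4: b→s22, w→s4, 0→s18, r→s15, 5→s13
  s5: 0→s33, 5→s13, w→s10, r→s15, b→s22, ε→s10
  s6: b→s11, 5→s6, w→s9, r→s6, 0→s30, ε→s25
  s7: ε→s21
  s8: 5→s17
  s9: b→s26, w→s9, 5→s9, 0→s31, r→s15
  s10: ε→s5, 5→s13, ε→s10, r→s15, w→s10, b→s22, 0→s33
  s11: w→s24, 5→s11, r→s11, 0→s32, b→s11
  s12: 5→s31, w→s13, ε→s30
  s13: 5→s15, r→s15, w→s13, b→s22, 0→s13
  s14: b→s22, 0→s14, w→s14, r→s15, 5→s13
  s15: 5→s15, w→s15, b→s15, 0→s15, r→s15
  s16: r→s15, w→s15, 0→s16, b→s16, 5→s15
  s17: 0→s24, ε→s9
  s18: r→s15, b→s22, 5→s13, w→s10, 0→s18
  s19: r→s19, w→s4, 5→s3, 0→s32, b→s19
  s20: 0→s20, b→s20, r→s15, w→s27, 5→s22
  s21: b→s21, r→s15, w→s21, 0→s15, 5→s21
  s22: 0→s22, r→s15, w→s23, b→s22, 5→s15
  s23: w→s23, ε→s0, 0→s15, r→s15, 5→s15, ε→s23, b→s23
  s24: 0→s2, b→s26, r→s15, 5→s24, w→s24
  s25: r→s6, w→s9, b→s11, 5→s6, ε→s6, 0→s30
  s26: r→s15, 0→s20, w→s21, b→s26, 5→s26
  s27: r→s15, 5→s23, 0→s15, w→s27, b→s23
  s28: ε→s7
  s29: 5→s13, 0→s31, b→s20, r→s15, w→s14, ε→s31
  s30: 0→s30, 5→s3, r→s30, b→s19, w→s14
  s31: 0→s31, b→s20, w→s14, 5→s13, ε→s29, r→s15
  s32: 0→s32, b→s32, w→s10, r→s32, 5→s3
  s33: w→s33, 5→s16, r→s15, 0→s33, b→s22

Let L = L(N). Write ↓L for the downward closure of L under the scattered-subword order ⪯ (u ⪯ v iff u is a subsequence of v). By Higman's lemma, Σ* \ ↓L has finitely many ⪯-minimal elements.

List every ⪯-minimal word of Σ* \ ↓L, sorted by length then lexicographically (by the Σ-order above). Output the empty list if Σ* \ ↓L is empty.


|Q|=34, |F|=27, |δ|=160 (14 ε).
min D↑ (24 st, q0=0, F={10}): 0:0→1,r→0,5→0,b→2,w→3 1:0→1,r→1,5→4,b→5,w→6 2:0→7,r→2,5→2,b→2,w→8 3:0→9,r→10,5→3,b→11,w→3 4:0→4,r→4,5→10,b→4,w→12 5:0→7,r→5,5→4,b→5,w→13 6:0→6,r→10,5→12,b→14,w→6 7:0→7,r→7,5→4,b→7,w→15 8:0→16,r→10,5→8,b→11,w→8 9:0→9,r→10,5→12,b→17,w→6 10:0→10,r→10,5→10,b→10,w→10 11:0→17,r→10,5→11,b→11,w→18 12:0→12,r→10,5→10,b→14,w→12 13:0→19,r→10,5→12,b→14,w→13 14:0→14,r→10,5→10,b→14,w→20 15:0→21,r→10,5→12,b→14,w→15 16:0→16,r→10,5→12,b→17,w→15 17:0→17,r→10,5→14,b→17,w→22 18:0→10,r→10,5→18,b→18,w→18 19:0→19,r→10,5→12,b→14,w→15 20:0→10,r→10,5→10,b→20,w→20 21:0→21,r→10,5→23,b→14,w→21 22:0→10,r→10,5→20,b→20,w→22 23:0→23,r→10,5→10,b→23,w→10 (ε-aug+det+¬).
'wr': run [28, 21, 1] end={s15} — reject; 2/2 deletions ∈↓L.
'055': N↓-sim [28, 21, 7, 1] end={s15} rej; 3/3 single-dels accept.
'0wb5': run [28, 21, 13, 5, 1] end={s15} rej; 4/4 del acc.
'wbw0': |S_i|=[28, 21, 9, 5, 1] end={s15} rej; 4/4 single-dels accept.
'b0w05w': N↓-sim [28, 21, 15, 10, 7, 2, 1] end={s15} rej; 6/6 single-dels accept.
5 minimals (antichain).

Antichain: [wr, 055, 0wb5, wbw0, b0w05w].


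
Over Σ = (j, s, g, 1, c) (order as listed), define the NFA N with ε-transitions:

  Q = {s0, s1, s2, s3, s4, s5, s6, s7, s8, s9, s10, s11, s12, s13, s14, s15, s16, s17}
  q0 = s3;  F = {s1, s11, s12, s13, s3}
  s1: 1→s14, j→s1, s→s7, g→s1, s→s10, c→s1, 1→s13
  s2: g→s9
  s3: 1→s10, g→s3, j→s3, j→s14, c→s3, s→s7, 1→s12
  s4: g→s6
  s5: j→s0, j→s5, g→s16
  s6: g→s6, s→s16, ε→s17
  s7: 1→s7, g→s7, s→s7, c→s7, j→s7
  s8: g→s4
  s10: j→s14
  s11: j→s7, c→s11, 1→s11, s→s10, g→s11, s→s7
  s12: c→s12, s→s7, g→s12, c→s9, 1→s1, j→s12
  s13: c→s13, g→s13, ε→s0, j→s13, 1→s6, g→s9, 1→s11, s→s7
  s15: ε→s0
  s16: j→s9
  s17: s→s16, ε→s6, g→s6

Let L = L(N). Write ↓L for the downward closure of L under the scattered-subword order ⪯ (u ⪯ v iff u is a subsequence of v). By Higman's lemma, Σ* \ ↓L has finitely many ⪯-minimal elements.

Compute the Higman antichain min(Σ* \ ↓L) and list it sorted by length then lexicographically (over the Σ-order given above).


Antichain: [s, 1111j].

|Q|=18, |F|=5, |δ|=54 (4 ε).
min D↑ (6 st, q0=0, F={1}): 0:j→0,s→1,g→0,1→2,c→0 1:j→1,s→1,g→1,1→1,c→1 2:j→2,s→1,g→2,1→3,c→2 3:j→3,s→1,g→3,1→4,c→3 4:j→4,s→1,g→4,1→5,c→4 5:j→1,s→1,g→5,1→5,c→5 (ε-aug+det+¬).
's': N↓-sim [13, 5] end={s10,s14,s16,s7,s9} — reject; 1/1 deletions ∈↓L.
'1111j': |S_i|=[13, 12, 11, 10, 8, 3] end={s14,s7,s9} rej; 5/5 deletions ∈↓L.
2 minimals (antichain).


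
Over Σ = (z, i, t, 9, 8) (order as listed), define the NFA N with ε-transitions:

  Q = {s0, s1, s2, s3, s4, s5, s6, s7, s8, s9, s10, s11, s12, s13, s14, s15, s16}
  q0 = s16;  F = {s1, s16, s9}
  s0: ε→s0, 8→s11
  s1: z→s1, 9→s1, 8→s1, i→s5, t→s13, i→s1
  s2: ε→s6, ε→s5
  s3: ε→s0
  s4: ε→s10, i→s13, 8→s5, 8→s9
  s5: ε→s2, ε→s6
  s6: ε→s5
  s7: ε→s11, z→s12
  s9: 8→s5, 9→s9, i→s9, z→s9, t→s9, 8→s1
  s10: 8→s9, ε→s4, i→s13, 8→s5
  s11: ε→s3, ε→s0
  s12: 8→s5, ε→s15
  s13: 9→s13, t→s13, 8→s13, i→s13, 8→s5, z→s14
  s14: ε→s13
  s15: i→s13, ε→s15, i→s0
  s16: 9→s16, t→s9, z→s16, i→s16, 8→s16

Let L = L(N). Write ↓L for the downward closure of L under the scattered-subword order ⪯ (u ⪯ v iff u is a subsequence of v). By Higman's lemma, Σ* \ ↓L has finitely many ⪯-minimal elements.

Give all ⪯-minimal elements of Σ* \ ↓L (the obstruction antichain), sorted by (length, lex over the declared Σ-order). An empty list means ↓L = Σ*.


A = [t8t].

|Q|=17, |F|=3, |δ|=49 (15 ε).
min D↑ (4 st, q0=0, F={3}): 0:z→0,i→0,t→1,9→0,8→0 1:z→1,i→1,t→1,9→1,8→2 2:z→2,i→2,t→3,9→2,8→2 3:z→3,i→3,t→3,9→3,8→3 (ε-aug+det+¬).
't8t': |S_i|=[8, 7, 6, 5] end={s13,s14,s2,s5,s6} rej; 3/3 deletions ∈↓L.
1 minimals (antichain).


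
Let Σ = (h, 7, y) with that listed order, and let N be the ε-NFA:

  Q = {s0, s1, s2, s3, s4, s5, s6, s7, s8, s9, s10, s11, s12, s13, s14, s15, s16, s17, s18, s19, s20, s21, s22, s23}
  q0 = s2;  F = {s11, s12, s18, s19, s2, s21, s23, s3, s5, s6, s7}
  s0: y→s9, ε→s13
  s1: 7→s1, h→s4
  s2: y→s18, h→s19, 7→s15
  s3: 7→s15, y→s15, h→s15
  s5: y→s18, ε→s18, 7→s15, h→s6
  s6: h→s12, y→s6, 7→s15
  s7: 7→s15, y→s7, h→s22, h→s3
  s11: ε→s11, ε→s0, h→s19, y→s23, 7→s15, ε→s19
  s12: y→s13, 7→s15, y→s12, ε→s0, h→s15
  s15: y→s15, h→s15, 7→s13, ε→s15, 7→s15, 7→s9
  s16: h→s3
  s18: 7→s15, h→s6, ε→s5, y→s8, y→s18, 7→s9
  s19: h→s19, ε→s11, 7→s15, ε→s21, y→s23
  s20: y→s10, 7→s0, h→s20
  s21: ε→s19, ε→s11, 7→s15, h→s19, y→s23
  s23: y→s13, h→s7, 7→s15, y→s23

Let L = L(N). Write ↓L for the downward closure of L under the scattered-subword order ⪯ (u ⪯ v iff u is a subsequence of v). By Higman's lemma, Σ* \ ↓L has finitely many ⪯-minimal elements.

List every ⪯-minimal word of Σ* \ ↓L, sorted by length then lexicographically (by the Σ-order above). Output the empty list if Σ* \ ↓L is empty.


min(Σ*\↓L) = [7, yhhh, hyhhy].

|Q|=24, |F|=11, |δ|=62 (12 ε).
min D↑ (9 st, q0=0, F={2}): 0:h→1,7→2,y→3 1:h→1,7→2,y→4 2:h→2,7→2,y→2 3:h→5,7→2,y→3 4:h→6,7→2,y→4 5:h→7,7→2,y→5 6:h→8,7→2,y→6 7:h→2,7→2,y→7 8:h→2,7→2,y→2 (ε-aug+det+¬).
'7': N↓-sim [17, 3] end={s13,s15,s9} rej; 1/1 deletions ∈↓L.
'yhhh': N↓-sim [17, 13, 9, 7, 3] end={s13,s15,s9} ∉↓L; 4/4 single-dels accept.
'hyhhy': |S_i|=[17, 13, 10, 8, 5, 3] end={s13,s15,s9} rej; 5/5 deletions ∈↓L.
3 obstructions.


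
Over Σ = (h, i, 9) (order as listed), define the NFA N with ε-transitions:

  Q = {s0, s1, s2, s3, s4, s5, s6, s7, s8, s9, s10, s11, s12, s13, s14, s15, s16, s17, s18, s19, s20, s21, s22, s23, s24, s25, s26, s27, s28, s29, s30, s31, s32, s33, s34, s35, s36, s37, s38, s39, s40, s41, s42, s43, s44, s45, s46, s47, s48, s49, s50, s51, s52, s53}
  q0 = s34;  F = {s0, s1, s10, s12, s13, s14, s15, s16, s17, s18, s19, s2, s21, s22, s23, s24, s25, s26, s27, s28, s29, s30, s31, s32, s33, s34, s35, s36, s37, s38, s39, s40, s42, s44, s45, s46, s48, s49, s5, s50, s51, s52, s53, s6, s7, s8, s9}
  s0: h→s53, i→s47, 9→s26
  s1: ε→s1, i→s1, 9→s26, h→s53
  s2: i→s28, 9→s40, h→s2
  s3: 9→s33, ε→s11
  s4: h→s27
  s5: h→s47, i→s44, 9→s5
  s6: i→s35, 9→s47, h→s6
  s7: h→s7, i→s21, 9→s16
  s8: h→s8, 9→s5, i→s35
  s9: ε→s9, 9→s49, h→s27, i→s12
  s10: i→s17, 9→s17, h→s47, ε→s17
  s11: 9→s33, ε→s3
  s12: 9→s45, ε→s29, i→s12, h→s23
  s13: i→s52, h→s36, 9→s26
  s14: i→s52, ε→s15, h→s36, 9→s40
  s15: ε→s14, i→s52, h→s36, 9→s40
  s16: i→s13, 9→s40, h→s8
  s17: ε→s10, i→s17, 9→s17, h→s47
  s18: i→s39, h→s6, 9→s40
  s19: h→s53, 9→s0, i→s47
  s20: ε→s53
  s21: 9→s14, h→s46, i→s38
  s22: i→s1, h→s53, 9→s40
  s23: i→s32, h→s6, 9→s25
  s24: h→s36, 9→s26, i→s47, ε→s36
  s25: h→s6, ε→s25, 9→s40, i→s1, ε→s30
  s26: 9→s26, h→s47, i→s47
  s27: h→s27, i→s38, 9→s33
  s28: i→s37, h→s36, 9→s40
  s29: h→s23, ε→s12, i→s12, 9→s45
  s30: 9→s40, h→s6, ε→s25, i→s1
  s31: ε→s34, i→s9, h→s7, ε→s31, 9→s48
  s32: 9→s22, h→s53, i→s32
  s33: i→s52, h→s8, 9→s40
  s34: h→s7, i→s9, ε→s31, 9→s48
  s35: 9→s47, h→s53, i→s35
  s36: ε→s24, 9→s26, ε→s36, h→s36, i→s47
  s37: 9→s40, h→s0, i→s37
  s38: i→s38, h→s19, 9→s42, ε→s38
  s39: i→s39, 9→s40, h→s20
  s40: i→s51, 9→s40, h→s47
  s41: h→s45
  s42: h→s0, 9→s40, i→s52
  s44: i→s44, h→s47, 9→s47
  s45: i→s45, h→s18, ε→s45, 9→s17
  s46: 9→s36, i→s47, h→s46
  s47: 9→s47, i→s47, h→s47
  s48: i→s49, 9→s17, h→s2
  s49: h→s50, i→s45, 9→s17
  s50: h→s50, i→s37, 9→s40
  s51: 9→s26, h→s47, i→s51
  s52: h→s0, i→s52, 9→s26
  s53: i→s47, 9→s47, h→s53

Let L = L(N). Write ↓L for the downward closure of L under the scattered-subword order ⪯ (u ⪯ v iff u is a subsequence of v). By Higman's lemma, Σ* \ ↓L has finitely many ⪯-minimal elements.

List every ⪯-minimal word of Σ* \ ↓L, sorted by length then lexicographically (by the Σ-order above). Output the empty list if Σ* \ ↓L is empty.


|Q|=54, |F|=47, |δ|=170 (22 ε).
min D↑ (42 st, q0=0, F={22}): 0:h→1,i→2,9→3 1:h→1,i→4,9→5 2:h→6,i→7,9→8 3:h→9,i→8,9→10 4:h→11,i→12,9→13 5:h→14,i→15,9→16 6:h→6,i→12,9→17 7:h→18,i→7,9→19 8:h→20,i→19,9→10 9:h→9,i→21,9→16 10:h→22,i→10,9→10 11:h→11,i→22,9→23 12:h→24,i→12,9→25 13:h→23,i→26,9→16 14:h→14,i→27,9→28 15:h→23,i→26,9→29 16:h→22,i→30,9→16 17:h→14,i→26,9→16 18:h→31,i→32,9→33 19:h→34,i→19,9→10 20:h→20,i→35,9→16 21:h→23,i→35,9→16 22:h→22,i→22,9→22 23:h→23,i→22,9→29 24:h→36,i→22,9→37 25:h→37,i→26,9→16 26:h→37,i→26,9→29 27:h→36,i→27,9→22 28:h→22,i→38,9→28 29:h→22,i→22,9→29 30:h→22,i→30,9→29 31:h→31,i→27,9→22 32:h→36,i→32,9→39 33:h→31,i→40,9→16 34:h→31,i→41,9→16 35:h→37,i→35,9→16 36:h→36,i→22,9→22 37:h→36,i→22,9→29 38:h→22,i→38,9→22 39:h→36,i→40,9→16 40:h→36,i→40,9→29 41:h→36,i→41,9→16.
'99h': run [49, 36, 8, 1] end={s47} rej; 3/3 del acc.
'hihi': N↓-sim [49, 39, 26, 9, 1] end={s47} — reject; 4/4 single-dels accept.
'h9hi9': run [49, 39, 24, 11, 4, 1] end={s47} — reject; 5/5 deletions ∈↓L.
'h9i9i': run [49, 39, 24, 12, 2, 1] end={s47} — reject; 5/5 deletions ∈↓L.
'iihh9': run [49, 43, 28, 18, 5, 1] end={s47} ∉↓L; 5/5 single-dels accept.
5 words, ⪯-incomp.

min(Σ*\↓L) = [99h, hihi, h9hi9, h9i9i, iihh9].


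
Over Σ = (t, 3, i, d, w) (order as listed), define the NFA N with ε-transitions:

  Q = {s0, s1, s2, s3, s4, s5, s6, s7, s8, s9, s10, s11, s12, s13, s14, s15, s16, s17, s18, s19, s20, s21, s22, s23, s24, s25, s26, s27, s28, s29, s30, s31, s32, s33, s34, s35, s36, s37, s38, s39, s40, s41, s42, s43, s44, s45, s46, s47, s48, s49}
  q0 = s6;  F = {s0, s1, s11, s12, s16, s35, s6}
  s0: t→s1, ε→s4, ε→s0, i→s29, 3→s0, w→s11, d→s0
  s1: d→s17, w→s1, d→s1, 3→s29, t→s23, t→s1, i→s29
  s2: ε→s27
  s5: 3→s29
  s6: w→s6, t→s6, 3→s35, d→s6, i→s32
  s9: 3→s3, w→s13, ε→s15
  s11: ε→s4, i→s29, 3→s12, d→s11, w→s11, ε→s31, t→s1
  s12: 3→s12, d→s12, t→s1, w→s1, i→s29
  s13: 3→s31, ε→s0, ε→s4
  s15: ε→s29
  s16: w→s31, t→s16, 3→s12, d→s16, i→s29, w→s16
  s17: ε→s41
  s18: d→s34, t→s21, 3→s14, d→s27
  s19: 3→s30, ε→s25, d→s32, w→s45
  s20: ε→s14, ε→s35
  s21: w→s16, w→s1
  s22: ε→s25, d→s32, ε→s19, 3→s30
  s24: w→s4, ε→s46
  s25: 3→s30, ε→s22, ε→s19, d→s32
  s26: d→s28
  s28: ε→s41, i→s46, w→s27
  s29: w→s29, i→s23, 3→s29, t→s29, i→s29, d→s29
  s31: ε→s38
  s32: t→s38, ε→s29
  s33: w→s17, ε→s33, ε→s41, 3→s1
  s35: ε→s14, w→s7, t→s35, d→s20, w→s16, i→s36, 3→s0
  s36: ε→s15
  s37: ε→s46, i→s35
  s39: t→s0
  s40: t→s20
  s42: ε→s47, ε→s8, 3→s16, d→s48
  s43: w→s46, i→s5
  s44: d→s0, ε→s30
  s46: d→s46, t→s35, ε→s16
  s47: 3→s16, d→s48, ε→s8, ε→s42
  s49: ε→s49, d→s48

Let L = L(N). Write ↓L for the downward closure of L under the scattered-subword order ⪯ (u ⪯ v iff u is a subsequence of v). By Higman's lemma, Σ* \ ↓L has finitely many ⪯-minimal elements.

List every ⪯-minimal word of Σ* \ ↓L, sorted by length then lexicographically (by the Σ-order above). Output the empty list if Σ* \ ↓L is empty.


A = [i, 33t3, 3w3w3].

|Q|=50, |F|=7, |δ|=115 (33 ε).
min D↑ (8 st, q0=0, F={2}): 0:t→0,3→1,i→2,d→0,w→0 1:t→1,3→3,i→2,d→1,w→4 2:t→2,3→2,i→2,d→2,w→2 3:t→5,3→3,i→2,d→3,w→6 4:t→4,3→7,i→2,d→4,w→4 5:t→5,3→2,i→2,d→5,w→5 6:t→5,3→7,i→2,d→6,w→6 7:t→5,3→7,i→2,d→7,w→5 (ε-aug+det+¬).
'i': run [20, 6] end={s15,s23,s29,s32,s36,s38} ∉↓L; 1/1 del acc.
'33t3': |S_i|=[20, 18, 11, 5, 2] end={s23,s29} — reject; 4/4 deletions ∈↓L.
'3w3w3': |S_i|=[20, 18, 12, 6, 5, 2] end={s23,s29} ∉↓L; 5/5 single-dels accept.
3 obstructions.


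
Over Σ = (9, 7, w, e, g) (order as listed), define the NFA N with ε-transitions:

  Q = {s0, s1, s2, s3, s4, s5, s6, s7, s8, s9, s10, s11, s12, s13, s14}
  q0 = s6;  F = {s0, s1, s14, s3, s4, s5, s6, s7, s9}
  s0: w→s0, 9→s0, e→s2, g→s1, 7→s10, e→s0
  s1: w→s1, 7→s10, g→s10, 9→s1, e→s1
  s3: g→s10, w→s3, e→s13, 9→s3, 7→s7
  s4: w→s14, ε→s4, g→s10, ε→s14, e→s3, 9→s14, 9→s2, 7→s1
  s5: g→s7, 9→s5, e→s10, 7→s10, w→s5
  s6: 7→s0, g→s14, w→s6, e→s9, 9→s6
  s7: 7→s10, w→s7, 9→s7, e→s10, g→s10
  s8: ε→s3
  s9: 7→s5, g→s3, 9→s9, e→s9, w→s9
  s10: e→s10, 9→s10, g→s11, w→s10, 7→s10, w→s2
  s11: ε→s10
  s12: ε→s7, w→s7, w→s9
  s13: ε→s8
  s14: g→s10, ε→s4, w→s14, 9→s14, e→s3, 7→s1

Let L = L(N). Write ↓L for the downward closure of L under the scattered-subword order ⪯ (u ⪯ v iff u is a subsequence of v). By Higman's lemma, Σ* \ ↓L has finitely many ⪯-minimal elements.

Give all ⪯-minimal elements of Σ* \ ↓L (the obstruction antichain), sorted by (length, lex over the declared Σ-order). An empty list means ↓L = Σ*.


Antichain: [77, gg, e7e].

|Q|=15, |F|=9, |δ|=62 (7 ε).
min D↑ (9 st, q0=0, F={4}): 0:9→0,7→1,w→0,e→2,g→3 1:9→1,7→4,w→1,e→1,g→5 2:9→2,7→6,w→2,e→2,g→7 3:9→3,7→5,w→3,e→7,g→4 4:9→4,7→4,w→4,e→4,g→4 5:9→5,7→4,w→5,e→5,g→4 6:9→6,7→4,w→6,e→4,g→8 7:9→7,7→8,w→7,e→7,g→4 8:9→8,7→4,w→8,e→4,g→4.
'77': |S_i|=[14, 7, 3] end={s10,s11,s2} rej; 2/2 del acc.
'gg': |S_i|=[14, 10, 3] end={s10,s11,s2} — reject; 2/2 del acc.
'e7e': |S_i|=[14, 11, 5, 3] end={s10,s11,s2} — reject; 3/3 del acc.
3 words, ⪯-incomp.


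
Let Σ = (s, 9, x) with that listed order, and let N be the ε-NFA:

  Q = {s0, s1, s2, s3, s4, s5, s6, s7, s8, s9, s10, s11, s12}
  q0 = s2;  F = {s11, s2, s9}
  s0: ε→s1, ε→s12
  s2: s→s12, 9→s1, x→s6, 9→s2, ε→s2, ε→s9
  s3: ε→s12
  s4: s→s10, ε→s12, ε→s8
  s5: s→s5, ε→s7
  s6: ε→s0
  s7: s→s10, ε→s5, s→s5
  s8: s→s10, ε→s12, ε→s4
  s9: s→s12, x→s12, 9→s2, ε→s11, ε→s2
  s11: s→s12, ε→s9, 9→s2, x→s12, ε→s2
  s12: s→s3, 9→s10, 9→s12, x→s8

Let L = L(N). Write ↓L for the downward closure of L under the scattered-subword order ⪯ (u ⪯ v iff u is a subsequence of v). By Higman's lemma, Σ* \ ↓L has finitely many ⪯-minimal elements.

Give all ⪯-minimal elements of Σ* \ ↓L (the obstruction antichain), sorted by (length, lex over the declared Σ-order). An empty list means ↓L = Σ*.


|Q|=13, |F|=3, |δ|=35 (16 ε).
min D↑ (2 st, q0=0, F={1}): 0:s→1,9→0,x→1 1:s→1,9→1,x→1 [Hopcroft].
's': run [11, 5] end={s10,s12,s3,s4,s8} rej; 1/1 del acc.
'x': |S_i|=[11, 8] end={s0,s1,s10,s12,s3,s4,s6,s8} ∉↓L; 1/1 del acc.
2 minimals (antichain).

A = [s, x].


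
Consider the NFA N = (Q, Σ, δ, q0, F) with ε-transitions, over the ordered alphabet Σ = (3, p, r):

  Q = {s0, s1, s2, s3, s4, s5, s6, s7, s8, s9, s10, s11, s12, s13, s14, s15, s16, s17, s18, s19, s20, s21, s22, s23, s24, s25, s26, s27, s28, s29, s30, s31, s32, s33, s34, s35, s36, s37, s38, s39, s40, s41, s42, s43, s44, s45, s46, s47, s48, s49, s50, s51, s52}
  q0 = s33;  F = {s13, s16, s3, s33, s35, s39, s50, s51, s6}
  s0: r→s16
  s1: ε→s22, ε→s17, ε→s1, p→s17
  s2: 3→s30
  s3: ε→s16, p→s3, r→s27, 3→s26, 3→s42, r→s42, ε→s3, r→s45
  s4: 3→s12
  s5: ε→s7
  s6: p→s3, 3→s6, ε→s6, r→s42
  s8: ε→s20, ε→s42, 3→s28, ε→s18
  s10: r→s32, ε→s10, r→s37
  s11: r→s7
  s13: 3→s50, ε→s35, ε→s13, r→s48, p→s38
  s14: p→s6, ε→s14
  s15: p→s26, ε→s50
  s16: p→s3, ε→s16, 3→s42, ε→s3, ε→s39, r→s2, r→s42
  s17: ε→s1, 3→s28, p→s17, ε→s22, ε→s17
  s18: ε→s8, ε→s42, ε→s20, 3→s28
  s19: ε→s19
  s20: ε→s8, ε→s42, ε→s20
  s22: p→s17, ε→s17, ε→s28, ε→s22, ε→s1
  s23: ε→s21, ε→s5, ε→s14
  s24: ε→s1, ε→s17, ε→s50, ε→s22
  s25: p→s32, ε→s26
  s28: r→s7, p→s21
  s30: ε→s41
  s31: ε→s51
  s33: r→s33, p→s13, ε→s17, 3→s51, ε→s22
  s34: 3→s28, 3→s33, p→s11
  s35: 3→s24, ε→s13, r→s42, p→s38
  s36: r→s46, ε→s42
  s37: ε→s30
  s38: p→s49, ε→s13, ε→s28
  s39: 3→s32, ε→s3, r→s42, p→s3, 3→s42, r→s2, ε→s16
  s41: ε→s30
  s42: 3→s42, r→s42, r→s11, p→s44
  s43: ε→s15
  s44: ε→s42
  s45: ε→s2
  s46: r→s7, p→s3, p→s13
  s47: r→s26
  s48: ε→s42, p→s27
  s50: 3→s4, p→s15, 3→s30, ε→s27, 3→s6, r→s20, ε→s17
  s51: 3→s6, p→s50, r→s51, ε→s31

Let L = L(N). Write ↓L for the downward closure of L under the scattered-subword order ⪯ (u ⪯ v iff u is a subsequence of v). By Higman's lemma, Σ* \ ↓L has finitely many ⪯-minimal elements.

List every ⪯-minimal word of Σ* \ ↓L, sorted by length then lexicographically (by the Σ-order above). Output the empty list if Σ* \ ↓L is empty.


A = [pr, 33r, 33p3].

|Q|=53, |F|=9, |δ|=125 (59 ε).
min D↑ (7 st, q0=0, F={5}): 0:3→1,p→2,r→0 1:3→3,p→4,r→1 2:3→4,p→2,r→5 3:3→3,p→6,r→5 4:3→3,p→4,r→5 5:3→5,p→5,r→5 6:3→5,p→6,r→5.
'pr': run [36, 33, 15] end={s11,s18,s2,s20,s21,s27,s28,s30,s41,s42,s44,s45,…} ∉↓L; 2/2 single-dels accept.
'33r': run [36, 30, 19, 9] end={s11,s2,s27,s30,s41,s42,s44,s45,s7} ∉↓L; 3/3 del acc.
'33p3': run [36, 30, 19, 15, 8] end={s11,s26,s30,s32,s41,s42,s44,s7} rej; 4/4 deletions ∈↓L.
3 minimals (antichain).


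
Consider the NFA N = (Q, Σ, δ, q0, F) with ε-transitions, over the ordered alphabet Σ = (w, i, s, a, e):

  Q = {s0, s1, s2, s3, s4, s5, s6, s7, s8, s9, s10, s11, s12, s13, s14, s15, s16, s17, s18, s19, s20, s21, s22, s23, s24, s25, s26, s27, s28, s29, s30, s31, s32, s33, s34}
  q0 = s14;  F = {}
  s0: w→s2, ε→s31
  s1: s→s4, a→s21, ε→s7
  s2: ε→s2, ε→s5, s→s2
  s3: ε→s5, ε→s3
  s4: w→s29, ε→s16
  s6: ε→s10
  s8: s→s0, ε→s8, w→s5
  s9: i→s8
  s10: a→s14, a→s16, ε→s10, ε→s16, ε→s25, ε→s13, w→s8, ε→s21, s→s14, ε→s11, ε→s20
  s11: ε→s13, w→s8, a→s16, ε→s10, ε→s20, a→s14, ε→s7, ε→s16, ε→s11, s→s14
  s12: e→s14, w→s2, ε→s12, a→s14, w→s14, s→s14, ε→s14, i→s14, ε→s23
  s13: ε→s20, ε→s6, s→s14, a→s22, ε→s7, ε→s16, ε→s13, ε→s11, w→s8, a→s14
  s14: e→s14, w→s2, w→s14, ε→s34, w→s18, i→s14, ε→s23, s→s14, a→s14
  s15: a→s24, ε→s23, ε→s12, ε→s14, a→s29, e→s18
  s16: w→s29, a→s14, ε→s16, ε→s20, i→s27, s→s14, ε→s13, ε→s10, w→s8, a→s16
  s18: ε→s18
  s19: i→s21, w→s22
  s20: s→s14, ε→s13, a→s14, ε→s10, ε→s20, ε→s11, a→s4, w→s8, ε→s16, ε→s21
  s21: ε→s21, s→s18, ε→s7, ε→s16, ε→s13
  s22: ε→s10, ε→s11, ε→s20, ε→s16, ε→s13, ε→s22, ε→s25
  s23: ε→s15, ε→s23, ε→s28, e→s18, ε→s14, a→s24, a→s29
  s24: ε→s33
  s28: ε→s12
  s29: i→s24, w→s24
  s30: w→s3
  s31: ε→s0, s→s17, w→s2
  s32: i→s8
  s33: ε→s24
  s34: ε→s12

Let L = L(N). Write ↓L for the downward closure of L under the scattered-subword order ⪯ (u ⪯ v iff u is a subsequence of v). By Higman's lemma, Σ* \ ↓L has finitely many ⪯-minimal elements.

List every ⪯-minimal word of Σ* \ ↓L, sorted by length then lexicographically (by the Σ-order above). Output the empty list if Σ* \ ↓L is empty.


min(Σ*\↓L) = [ε].

|Q|=35, |F|=0, |δ|=125 (67 ε).
min D↑ (1 st, q0=0, F={0}): 0:w→0,i→0,s→0,a→0,e→0 (ε-aug+det+¬).
ε ∈ L(D↑) — L = ∅.


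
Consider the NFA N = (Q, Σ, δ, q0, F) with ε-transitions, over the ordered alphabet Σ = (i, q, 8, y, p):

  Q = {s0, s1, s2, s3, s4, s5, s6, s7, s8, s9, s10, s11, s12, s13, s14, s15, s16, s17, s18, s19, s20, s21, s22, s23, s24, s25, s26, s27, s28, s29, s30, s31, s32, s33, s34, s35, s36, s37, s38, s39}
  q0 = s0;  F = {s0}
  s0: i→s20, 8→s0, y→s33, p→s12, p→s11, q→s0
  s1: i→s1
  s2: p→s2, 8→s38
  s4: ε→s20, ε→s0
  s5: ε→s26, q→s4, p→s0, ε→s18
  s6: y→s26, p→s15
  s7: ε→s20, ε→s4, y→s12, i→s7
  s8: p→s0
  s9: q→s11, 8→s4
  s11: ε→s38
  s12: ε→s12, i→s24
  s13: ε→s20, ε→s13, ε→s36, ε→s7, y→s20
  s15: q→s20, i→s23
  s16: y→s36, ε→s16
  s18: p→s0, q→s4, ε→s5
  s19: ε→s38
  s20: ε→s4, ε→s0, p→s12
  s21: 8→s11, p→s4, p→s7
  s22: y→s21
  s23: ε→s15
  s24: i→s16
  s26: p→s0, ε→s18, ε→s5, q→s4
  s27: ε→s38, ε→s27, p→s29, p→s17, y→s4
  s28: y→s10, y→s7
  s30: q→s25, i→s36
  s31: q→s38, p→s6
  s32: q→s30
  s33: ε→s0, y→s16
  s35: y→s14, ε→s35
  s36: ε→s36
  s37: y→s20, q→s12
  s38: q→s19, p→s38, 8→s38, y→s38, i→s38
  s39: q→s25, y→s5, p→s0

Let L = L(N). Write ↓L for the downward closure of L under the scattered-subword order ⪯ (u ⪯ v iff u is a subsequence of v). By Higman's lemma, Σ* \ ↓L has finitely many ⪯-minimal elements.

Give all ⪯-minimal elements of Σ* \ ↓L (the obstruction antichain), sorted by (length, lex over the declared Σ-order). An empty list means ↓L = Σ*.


A = [p].

|Q|=40, |F|=1, |δ|=80 (25 ε).
min D↑ (2 st, q0=0, F={1}): 0:i→0,q→0,8→0,y→0,p→1 1:i→1,q→1,8→1,y→1,p→1.
'p': N↓-sim [11, 7] end={s11,s12,s16,s19,s24,s36,s38} ∉↓L; 1/1 deletions ∈↓L.
1 obstructions.


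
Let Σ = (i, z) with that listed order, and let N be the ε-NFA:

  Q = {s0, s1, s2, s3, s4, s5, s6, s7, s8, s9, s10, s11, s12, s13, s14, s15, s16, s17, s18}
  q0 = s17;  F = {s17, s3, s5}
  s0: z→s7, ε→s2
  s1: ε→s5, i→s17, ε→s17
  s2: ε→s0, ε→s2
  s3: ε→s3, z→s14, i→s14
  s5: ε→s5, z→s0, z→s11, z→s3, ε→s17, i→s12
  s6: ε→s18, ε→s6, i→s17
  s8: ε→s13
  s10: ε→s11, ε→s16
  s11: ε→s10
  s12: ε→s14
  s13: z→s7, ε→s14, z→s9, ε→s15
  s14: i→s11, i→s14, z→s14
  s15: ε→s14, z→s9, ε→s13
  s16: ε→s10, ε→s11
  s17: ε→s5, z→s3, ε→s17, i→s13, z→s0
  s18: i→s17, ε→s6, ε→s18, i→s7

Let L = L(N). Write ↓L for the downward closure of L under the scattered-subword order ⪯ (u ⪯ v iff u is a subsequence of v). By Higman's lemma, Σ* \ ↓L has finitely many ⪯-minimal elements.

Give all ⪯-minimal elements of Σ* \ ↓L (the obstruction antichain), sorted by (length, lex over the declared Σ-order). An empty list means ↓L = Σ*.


Antichain: [i, zz].

|Q|=19, |F|=3, |δ|=45 (25 ε).
min D↑ (3 st, q0=0, F={1}): 0:i→1,z→2 1:i→1,z→1 2:i→1,z→1 (ε-aug+det+¬).
'i': |S_i|=[14, 9] end={s10,s11,s12,s13,s14,s15,s16,s7,s9} ∉↓L; 1/1 deletions ∈↓L.
'zz': |S_i|=[14, 9, 5] end={s10,s11,s14,s16,s7} ∉↓L; 2/2 deletions ∈↓L.
2 words, ⪯-incomp.


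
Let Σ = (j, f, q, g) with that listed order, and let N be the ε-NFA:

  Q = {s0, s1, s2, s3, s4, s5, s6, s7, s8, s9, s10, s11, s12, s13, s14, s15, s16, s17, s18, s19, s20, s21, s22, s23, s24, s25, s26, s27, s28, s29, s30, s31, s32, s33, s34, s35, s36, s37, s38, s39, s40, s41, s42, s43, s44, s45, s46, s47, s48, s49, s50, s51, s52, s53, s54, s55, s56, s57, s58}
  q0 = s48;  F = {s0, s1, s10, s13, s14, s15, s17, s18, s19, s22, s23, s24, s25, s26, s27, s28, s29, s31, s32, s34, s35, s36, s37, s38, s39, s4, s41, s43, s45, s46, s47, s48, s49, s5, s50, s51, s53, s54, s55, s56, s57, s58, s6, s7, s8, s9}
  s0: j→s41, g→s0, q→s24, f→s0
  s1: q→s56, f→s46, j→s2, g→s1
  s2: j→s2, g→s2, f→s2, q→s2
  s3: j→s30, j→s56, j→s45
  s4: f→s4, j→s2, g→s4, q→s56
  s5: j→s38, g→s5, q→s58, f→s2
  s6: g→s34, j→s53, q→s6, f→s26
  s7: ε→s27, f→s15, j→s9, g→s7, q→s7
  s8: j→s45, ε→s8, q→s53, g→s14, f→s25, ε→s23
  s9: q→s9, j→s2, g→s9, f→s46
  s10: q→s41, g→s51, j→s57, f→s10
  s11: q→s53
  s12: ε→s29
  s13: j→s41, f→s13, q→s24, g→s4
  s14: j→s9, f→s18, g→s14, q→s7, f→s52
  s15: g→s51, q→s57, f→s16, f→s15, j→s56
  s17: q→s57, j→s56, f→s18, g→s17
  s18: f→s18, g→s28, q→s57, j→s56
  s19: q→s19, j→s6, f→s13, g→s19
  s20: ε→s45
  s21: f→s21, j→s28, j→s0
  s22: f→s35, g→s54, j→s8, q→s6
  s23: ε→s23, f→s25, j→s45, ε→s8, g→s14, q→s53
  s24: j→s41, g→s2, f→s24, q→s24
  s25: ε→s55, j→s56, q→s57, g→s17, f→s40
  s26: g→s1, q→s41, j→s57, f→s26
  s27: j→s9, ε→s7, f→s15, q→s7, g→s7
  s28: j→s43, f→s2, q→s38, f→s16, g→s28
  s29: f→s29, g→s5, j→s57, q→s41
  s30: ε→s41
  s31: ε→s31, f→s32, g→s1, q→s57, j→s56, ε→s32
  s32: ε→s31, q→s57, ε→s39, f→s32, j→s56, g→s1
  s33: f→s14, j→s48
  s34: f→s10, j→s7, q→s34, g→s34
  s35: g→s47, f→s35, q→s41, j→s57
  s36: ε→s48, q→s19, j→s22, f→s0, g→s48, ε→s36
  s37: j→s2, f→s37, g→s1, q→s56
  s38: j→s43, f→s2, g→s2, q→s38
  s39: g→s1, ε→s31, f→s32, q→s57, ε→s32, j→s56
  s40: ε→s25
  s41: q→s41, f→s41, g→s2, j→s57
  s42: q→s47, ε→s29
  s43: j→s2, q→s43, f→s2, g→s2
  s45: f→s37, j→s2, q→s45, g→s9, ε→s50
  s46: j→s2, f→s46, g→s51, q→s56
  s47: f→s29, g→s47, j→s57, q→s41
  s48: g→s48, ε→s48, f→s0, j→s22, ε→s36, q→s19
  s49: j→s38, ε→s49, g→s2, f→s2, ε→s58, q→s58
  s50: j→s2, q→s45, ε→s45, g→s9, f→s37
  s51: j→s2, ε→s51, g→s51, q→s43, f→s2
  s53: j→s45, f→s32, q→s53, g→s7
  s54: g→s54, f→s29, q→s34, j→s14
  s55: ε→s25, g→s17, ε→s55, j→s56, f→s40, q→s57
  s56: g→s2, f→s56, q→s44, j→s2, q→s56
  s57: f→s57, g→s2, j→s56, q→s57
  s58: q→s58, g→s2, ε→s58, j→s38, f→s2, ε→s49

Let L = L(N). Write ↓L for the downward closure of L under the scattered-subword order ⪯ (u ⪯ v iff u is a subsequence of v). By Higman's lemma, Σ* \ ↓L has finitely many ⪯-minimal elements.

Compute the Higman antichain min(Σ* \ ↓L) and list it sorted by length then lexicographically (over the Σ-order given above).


min(Σ*\↓L) = [fjg, fqg, jjjj, qfgj, jgfgf].

|Q|=59, |F|=46, |δ|=233 (31 ε).
min D↑ (39 st, q0=0, F={20}): 0:j→1,f→2,q→3,g→0 1:j→4,f→5,q→6,g→7 2:j→8,f→2,q→9,g→2 3:j→6,f→10,q→3,g→3 4:j→11,f→12,q→13,g→14 5:j→15,f→5,q→8,g→16 6:j→13,f→17,q→6,g→18 7:j→14,f→19,q→18,g→7 8:j→15,f→8,q→8,g→20 9:j→8,f→9,q→9,g→20 10:j→8,f→10,q→9,g→21 11:j→20,f→22,q→11,g→23 12:j→24,f→12,q→15,g→25 13:j→11,f→26,q→13,g→27 14:j→23,f→28,q→27,g→14 15:j→24,f→15,q→15,g→20 16:j→15,f→19,q→8,g→16 17:j→15,f→17,q→8,g→29 18:j→27,f→30,q→18,g→18 19:j→15,f→19,q→8,g→31 20:j→20,f→20,q→20,g→20 21:j→20,f→21,q→24,g→21 22:j→20,f→22,q→24,g→29 23:j→20,f→32,q→23,g→23 24:j→20,f→24,q→24,g→20 25:j→24,f→28,q→15,g→25 26:j→24,f→26,q→15,g→29 27:j→23,f→33,q→27,g→27 28:j→24,f→28,q→15,g→34 29:j→20,f→32,q→24,g→29 30:j→15,f→30,q→8,g→35 31:j→36,f→20,q→37,g→31 32:j→20,f→32,q→24,g→35 33:j→24,f→33,q→15,g→35 34:j→38,f→20,q→36,g→34 35:j→20,f→20,q→38,g→35 36:j→38,f→20,q→36,g→20 37:j→36,f→20,q→37,g→20 38:j→20,f→20,q→38,g→20 [Hopcroft].
'fjg': run [51, 35, 7, 1] end={s2} — reject; 3/3 del acc.
'fqg': N↓-sim [51, 35, 10, 1] end={s2} ∉↓L; 3/3 single-dels accept.
'jjjj': run [51, 44, 31, 11, 1] end={s2} rej; 4/4 single-dels accept.
'qfgj': run [51, 32, 20, 8, 1] end={s2} rej; 4/4 del acc.
'jgfgf': run [51, 44, 28, 19, 9, 2] end={s16,s2} ∉↓L; 5/5 del acc.
5 words, ⪯-incomp.


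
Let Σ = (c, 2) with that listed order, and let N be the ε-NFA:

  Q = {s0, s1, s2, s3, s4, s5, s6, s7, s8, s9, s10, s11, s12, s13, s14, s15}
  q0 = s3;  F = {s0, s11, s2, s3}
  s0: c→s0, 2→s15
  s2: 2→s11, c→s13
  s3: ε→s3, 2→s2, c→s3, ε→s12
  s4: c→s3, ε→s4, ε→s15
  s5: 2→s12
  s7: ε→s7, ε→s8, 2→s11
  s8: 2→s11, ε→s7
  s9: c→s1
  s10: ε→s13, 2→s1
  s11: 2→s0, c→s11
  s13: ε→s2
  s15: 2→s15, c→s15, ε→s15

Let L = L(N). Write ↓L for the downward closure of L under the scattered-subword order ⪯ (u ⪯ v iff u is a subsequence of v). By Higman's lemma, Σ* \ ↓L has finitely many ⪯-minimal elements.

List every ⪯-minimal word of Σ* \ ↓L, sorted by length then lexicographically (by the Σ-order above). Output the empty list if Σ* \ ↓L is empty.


|Q|=16, |F|=4, |δ|=26 (10 ε).
min D↑ (5 st, q0=0, F={4}): 0:c→0,2→1 1:c→1,2→2 2:c→2,2→3 3:c→3,2→4 4:c→4,2→4 (ε-aug+det+¬).
'2222': run [7, 5, 3, 2, 1] end={s15} ∉↓L; 4/4 single-dels accept.
1 minimals (antichain).

A = [2222].


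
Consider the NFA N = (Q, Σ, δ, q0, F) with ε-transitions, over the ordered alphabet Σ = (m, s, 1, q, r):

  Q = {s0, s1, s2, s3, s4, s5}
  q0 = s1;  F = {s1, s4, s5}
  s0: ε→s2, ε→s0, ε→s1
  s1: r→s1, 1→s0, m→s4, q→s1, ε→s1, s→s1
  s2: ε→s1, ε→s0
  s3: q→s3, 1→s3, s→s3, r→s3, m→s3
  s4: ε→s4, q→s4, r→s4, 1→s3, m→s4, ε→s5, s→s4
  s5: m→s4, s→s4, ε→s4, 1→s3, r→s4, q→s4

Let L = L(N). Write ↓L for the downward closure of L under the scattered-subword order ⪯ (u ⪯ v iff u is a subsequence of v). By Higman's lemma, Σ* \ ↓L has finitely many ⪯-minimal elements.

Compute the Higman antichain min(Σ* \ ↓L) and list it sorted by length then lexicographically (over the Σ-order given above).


|Q|=6, |F|=3, |δ|=29 (9 ε).
min D↑ (3 st, q0=0, F={2}): 0:m→1,s→0,1→0,q→0,r→0 1:m→1,s→1,1→2,q→1,r→1 2:m→2,s→2,1→2,q→2,r→2 [Hopcroft].
'm1': N↓-sim [6, 3, 1] end={s3} rej; 2/2 single-dels accept.
1 obstructions.

A = [m1].


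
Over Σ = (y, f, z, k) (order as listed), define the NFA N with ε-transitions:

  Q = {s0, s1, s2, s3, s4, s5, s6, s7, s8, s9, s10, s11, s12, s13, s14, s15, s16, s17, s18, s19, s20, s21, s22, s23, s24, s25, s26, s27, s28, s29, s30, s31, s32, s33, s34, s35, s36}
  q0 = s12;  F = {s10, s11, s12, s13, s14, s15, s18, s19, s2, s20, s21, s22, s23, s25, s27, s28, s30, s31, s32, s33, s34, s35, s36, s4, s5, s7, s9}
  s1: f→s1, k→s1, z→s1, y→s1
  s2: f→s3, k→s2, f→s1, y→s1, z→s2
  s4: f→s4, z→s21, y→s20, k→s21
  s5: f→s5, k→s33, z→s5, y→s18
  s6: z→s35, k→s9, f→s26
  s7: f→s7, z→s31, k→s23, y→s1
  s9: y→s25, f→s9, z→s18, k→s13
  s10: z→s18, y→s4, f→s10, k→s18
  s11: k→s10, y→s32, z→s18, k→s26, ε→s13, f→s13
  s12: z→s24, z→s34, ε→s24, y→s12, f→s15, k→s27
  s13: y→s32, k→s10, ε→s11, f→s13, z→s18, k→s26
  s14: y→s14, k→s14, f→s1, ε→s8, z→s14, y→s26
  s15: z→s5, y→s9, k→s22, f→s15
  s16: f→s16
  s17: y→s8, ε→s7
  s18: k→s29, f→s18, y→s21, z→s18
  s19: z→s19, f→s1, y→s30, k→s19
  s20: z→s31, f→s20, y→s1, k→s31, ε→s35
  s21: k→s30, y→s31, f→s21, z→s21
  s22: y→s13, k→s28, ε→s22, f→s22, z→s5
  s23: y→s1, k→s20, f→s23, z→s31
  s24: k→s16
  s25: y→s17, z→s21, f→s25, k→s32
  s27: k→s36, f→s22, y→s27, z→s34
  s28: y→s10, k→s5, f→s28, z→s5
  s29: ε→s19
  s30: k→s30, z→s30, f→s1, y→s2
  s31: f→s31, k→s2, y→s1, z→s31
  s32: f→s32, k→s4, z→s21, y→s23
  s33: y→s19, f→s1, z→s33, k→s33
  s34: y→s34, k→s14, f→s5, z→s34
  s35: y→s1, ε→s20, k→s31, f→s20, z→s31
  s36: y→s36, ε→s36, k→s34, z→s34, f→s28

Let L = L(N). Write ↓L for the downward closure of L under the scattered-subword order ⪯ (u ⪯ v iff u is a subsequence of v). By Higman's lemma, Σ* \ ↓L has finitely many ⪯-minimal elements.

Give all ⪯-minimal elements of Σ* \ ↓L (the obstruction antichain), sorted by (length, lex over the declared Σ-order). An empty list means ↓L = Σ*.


|Q|=37, |F|=27, |δ|=133 (10 ε).
min D↑ (26 st, q0=0, F={14}): 0:y→0,f→1,z→2,k→3 1:y→4,f→1,z→5,k→6 2:y→2,f→5,z→2,k→7 3:y→3,f→6,z→2,k→8 4:y→9,f→4,z→10,k→11 5:y→10,f→5,z→5,k→12 6:y→11,f→6,z→5,k→13 7:y→7,f→14,z→7,k→7 8:y→8,f→13,z→2,k→2 9:y→15,f→9,z→16,k→17 10:y→16,f→10,z→10,k→18 11:y→17,f→11,z→10,k→19 12:y→18,f→14,z→12,k→12 13:y→19,f→13,z→5,k→5 14:y→14,f→14,z→14,k→14 15:y→14,f→15,z→20,k→21 16:y→20,f→16,z→16,k→22 17:y→21,f→17,z→16,k→23 18:y→22,f→14,z→18,k→18 19:y→23,f→19,z→10,k→10 20:y→14,f→20,z→20,k→24 21:y→14,f→21,z→20,k→25 22:y→24,f→14,z→22,k→22 23:y→25,f→23,z→16,k→16 24:y→14,f→14,z→24,k→24 25:y→14,f→25,z→20,k→20.
'zkf': N↓-sim [35, 17, 11, 3] end={s1,s16,s3} — reject; 3/3 deletions ∈↓L.
'fyyyy': N↓-sim [35, 29, 23, 15, 10, 2] end={s1,s8} ∉↓L; 5/5 single-dels accept.
'kkkkf': N↓-sim [35, 28, 21, 15, 10, 2] end={s1,s3} rej; 5/5 single-dels accept.
3 obstructions.

A = [zkf, fyyyy, kkkkf].
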